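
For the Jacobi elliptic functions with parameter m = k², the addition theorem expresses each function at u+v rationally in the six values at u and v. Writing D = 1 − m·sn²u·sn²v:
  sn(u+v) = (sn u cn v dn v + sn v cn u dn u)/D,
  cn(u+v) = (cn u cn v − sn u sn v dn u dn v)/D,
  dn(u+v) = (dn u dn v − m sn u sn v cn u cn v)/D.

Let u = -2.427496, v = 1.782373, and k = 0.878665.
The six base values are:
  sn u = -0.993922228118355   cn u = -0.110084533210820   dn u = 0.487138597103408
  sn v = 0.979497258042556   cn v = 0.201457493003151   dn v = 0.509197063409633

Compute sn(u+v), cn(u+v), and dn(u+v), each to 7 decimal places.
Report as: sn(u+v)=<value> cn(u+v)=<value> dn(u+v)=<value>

m = k² = 0.772052182225
D = 1 − m·sn²u·sn²v = 0.2682581220866154
sn(u+v) = (sn u·cn v·dn v + sn v·cn u·dn u)/D = -0.154485032810564/0.2682581220866154 = -0.5758820333525026
cn(u+v) = (cn u·cn v − sn u·sn v·dn u·dn v)/D = 0.219309814424609/0.2682581220866154 = 0.8175328028047481
dn(u+v) = (dn u·dn v − m·sn u·sn v·cn u·cn v)/D = 0.2313804484483719/0.2682581220866154 = 0.8625291441265796

sn(u+v)=-0.5758820 cn(u+v)=0.8175328 dn(u+v)=0.8625291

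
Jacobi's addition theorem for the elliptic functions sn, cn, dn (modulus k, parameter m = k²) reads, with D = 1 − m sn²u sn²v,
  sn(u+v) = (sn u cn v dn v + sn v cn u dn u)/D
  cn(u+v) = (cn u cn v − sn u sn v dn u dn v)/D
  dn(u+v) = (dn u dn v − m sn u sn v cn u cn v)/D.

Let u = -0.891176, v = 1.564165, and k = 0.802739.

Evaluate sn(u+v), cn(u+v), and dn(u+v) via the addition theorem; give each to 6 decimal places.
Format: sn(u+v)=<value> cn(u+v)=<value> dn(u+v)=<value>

sn(u+v)=0.599899 cn(u+v)=0.800075 dn(u+v)=0.876412

sn u = -0.73593963774531, cn u = 0.6770471546320107, dn u = 0.806841881264652
sn v = 0.9649412756824501, cn v = 0.2624658729898532, dn v = 0.6324563581739323
m = k² = 0.644389902121
D = 1 − m·sn²u·sn²v = 0.6750362757337467
sn(u+v) = (sn u·cn v·dn v + sn v·cn u·dn u)/D = 0.4049538079536682/0.6750362757337467 = 0.59989932765242
cn(u+v) = (cn u·cn v − sn u·sn v·dn u·dn v)/D = 0.5400799820214692/0.6750362757337467 = 0.8000754943642346
dn(u+v) = (dn u·dn v − m·sn u·sn v·cn u·cn v)/D = 0.5916096928665094/0.6750362757337467 = 0.876411704279811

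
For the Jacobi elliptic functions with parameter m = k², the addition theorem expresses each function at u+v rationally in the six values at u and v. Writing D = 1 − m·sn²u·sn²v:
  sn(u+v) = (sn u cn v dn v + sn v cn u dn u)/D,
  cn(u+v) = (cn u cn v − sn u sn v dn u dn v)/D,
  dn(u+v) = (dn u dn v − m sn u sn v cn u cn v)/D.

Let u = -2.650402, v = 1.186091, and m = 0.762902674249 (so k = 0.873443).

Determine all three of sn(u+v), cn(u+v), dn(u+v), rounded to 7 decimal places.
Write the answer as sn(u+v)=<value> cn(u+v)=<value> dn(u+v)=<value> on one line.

sn u = -0.9724387911501962, cn u = -0.2331583098805296, dn u = 0.5277981141665167
sn v = 0.8556877373597487, cn v = 0.5174925082860173, dn v = 0.6643805495422639
m = k² = 0.762902674249
D = 1 − m·sn²u·sn²v = 0.4717684909363398
sn(u+v) = (sn u·cn v·dn v + sn v·cn u·dn u)/D = -0.4396374586004977/0.4717684909363398 = -0.9318923731594064
cn(u+v) = (cn u·cn v − sn u·sn v·dn u·dn v)/D = 0.1711268945421703/0.4717684909363398 = 0.3627348960981416
dn(u+v) = (dn u·dn v − m·sn u·sn v·cn u·cn v)/D = 0.2740635779878228/0.4717684909363398 = 0.58092811040406

sn(u+v)=-0.9318924 cn(u+v)=0.3627349 dn(u+v)=0.5809281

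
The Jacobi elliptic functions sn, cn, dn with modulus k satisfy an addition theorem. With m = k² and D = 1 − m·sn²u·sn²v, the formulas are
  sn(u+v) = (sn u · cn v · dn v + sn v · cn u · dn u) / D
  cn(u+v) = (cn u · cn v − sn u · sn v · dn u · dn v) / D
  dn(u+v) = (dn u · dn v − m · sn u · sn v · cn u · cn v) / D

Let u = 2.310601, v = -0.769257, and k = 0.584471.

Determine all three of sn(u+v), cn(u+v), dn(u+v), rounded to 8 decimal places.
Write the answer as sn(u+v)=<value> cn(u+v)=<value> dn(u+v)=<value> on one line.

sn(u+v)=0.98710197 cn(u+v)=0.16009281 dn(u+v)=0.81679185

sn u = 0.8906349924201964, cn u = -0.4547189354718766, dn u = 0.8538309900101757
sn v = -0.6789753773571441, cn v = 0.7341610429209138, dn v = 0.9178871875862029
m = k² = 0.341606349841
D = 1 − m·sn²u·sn²v = 0.8750795633487095
sn(u+v) = (sn u·cn v·dn v + sn v·cn u·dn u)/D = 0.8637927579587157/0.8750795633487095 = 0.9871019666522642
cn(u+v) = (cn u·cn v − sn u·sn v·dn u·dn v)/D = 0.1400939452247797/0.8750795633487095 = 0.1600928088054935
dn(u+v) = (dn u·dn v − m·sn u·sn v·cn u·cn v)/D = 0.7147578526247748/0.8750795633487095 = 0.8167918467774247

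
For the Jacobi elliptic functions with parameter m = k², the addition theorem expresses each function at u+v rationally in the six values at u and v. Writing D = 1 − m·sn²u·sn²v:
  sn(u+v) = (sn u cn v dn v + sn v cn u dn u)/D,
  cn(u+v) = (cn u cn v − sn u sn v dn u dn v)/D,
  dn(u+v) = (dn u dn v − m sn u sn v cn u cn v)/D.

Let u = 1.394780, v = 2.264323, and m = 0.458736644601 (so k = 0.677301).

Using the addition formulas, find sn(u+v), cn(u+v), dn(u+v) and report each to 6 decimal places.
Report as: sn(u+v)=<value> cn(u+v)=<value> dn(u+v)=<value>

sn(u+v)=-0.017881 cn(u+v)=-0.999840 dn(u+v)=0.999927

sn u = 0.9499998119844073, cn u = 0.3122504719445446, dn u = 0.7655000601710632
sn v = 0.9456293450624156, cn v = -0.3252462786210273, dn v = 0.7679784348386144
m = k² = 0.458736644601
D = 1 − m·sn²u·sn²v = 0.6297864124692314
sn(u+v) = (sn u·cn v·dn v + sn v·cn u·dn u)/D = -0.01126131515889177/0.6297864124692314 = -0.01788116563953647
cn(u+v) = (cn u·cn v − sn u·sn v·dn u·dn v)/D = -0.6296857216991322/0.6297864124692314 = -0.9998401191767469
dn(u+v) = (dn u·dn v − m·sn u·sn v·cn u·cn v)/D = 0.6297402239219706/0.6297864124692314 = 0.9999266599813107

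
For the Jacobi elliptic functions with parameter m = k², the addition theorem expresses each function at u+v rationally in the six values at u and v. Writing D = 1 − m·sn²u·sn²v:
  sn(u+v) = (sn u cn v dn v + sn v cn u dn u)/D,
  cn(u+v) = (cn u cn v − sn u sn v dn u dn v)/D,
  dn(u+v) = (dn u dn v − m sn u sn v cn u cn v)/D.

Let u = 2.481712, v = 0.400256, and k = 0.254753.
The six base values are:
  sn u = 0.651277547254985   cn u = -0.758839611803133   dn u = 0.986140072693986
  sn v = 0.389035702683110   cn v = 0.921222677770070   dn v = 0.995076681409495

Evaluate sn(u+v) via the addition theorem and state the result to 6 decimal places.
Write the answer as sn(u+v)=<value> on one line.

sn(u+v)=0.307174

m = k² = 0.064899091009
D = 1 − m·sn²u·sn²v = 0.9958337076139095
sn(u+v) = (sn u·cn v·dn v + sn v·cn u·dn u)/D = 0.3058937610571511/0.9958337076139095 = 0.3071735358206491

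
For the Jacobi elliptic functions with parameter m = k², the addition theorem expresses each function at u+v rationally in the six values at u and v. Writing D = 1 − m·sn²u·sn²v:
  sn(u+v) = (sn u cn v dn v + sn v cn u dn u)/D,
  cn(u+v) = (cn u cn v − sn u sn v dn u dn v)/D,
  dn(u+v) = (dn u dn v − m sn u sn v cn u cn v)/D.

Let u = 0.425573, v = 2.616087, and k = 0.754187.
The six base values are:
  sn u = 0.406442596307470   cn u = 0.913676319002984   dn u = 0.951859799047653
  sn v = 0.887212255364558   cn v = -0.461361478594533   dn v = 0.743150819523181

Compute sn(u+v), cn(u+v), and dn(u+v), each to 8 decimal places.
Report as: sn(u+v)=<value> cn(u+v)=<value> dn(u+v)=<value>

sn(u+v)=0.68274536 cn(u+v)=-0.73065640 dn(u+v)=0.85723963

m = k² = 0.568798030969
D = 1 − m·sn²u·sn²v = 0.92603749994028
sn(u+v) = (sn u·cn v·dn v + sn v·cn u·dn u)/D = 0.6322478051406515/0.92603749994028 = 0.6827453587802061
cn(u+v) = (cn u·cn v − sn u·sn v·dn u·dn v)/D = -0.6766152261000877/0.92603749994028 = -0.7306564001390036
dn(u+v) = (dn u·dn v − m·sn u·sn v·cn u·cn v)/D = 0.793836046980315/0.92603749994028 = 0.8572396334182032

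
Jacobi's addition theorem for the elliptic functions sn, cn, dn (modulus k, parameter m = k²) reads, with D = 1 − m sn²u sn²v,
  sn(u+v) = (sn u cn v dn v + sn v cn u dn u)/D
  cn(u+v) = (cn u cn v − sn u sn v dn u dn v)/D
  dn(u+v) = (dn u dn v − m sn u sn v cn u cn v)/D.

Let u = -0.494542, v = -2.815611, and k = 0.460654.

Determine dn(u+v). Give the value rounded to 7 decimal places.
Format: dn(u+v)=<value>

sn u = -0.471046889076916, cn u = 0.88210817266986, dn u = 0.9761739081190477
sn v = -0.4894406398218185, cn v = -0.8720366162557676, dn v = 0.974251780087361
m = k² = 0.212202107716
D = 1 − m·sn²u·sn²v = 0.9887208070031213
dn(u+v) = (dn u·dn v − m·sn u·sn v·cn u·cn v)/D = 0.988672305175394/0.9887208070031213 = 0.9999509448699939

dn(u+v)=0.9999509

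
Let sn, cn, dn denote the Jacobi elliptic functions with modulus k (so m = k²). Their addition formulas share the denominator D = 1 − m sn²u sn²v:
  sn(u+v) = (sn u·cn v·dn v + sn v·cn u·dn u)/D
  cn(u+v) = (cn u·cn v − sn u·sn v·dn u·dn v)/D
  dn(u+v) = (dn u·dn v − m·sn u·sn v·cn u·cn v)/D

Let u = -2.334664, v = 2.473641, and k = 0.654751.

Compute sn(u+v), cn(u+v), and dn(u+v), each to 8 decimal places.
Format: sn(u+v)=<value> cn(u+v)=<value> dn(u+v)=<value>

sn u = -0.9156063653215148, cn u = -0.4020758433215365, dn u = 0.8003791127888796
sn v = 0.8645011445880843, cn v = -0.5026308496360845, dn v = 0.8243825904603232
m = k² = 0.428698872001
D = 1 − m·sn²u·sn²v = 0.7314030403041832
sn(u+v) = (sn u·cn v·dn v + sn v·cn u·dn u)/D = 0.1011829659878386/0.7314030403041832 = 0.1383409152165373
cn(u+v) = (cn u·cn v − sn u·sn v·dn u·dn v)/D = 0.7243703574554293/0.7314030403041832 = 0.9903846682865455
dn(u+v) = (dn u·dn v − m·sn u·sn v·cn u·cn v)/D = 0.7283964521360703/0.7314030403041832 = 0.9958892867510334

sn(u+v)=0.13834092 cn(u+v)=0.99038467 dn(u+v)=0.99588929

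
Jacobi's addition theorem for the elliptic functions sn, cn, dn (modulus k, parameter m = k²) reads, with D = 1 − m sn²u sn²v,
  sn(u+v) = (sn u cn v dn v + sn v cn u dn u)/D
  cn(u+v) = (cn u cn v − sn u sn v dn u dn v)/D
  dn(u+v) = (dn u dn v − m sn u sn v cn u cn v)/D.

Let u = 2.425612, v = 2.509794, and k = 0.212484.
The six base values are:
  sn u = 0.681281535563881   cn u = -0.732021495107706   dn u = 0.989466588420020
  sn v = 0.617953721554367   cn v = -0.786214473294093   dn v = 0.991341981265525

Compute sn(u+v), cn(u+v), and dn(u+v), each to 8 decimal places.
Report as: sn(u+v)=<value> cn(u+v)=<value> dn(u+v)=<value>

sn(u+v)=-0.98648061 cn(u+v)=0.16387805 dn(u+v)=0.97778478

m = k² = 0.045149450256
D = 1 − m·sn²u·sn²v = 0.9919976487874135
sn(u+v) = (sn u·cn v·dn v + sn v·cn u·dn u)/D = -0.978586441080306/0.9919976487874135 = -0.9864806053487114
cn(u+v) = (cn u·cn v − sn u·sn v·dn u·dn v)/D = 0.1625666402849528/0.9919976487874135 = 0.1638780499970631
dn(u+v) = (dn u·dn v − m·sn u·sn v·cn u·cn v)/D = 0.9699602068737179/0.9919976487874135 = 0.9777847841266222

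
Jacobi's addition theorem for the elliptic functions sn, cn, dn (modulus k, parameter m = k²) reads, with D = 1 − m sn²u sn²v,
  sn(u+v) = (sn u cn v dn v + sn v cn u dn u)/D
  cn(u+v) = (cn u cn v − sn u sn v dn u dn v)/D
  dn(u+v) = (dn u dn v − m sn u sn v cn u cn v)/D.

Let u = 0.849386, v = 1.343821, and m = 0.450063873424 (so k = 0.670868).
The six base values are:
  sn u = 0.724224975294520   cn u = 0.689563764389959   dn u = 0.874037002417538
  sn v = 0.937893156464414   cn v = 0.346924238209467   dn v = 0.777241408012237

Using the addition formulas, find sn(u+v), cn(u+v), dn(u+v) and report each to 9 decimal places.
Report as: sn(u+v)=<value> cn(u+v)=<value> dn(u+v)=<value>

sn(u+v)=0.959870212 cn(u+v)=-0.280444606 dn(u+v)=0.765070768

m = k² = 0.450063873424
D = 1 − m·sn²u·sn²v = 0.7923519377318191
sn(u+v) = (sn u·cn v·dn v + sn v·cn u·dn u)/D = 0.7605550221020809/0.7923519377318191 = 0.9598702115618474
cn(u+v) = (cn u·cn v − sn u·sn v·dn u·dn v)/D = -0.2222108268799513/0.7923519377318191 = -0.2804446058604342
dn(u+v) = (dn u·dn v − m·sn u·sn v·cn u·cn v)/D = 0.6062053053975279/0.7923519377318191 = 0.7650707678368867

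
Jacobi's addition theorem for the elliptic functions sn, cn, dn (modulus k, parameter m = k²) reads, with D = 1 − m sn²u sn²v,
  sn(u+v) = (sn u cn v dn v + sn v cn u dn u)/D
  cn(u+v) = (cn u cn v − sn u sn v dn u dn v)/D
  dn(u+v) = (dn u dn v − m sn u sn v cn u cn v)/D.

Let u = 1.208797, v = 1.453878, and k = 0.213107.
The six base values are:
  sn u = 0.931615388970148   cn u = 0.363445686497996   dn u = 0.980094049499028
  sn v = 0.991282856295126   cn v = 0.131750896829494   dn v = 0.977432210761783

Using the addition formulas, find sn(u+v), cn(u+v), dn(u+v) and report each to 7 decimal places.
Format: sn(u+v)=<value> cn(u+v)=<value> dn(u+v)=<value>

m = k² = 0.045414593449
D = 1 − m·sn²u·sn²v = 0.9612685345659091
sn(u+v) = (sn u·cn v·dn v + sn v·cn u·dn u)/D = 0.4730769788714224/0.9612685345659091 = 0.4921382130593249
cn(u+v) = (cn u·cn v − sn u·sn v·dn u·dn v)/D = -0.8368006737619051/0.9612685345659091 = -0.8705170757927581
dn(u+v) = (dn u·dn v − m·sn u·sn v·cn u·cn v)/D = 0.9559672204199985/0.9612685345659091 = 0.9944850851190041

sn(u+v)=0.4921382 cn(u+v)=-0.8705171 dn(u+v)=0.9944851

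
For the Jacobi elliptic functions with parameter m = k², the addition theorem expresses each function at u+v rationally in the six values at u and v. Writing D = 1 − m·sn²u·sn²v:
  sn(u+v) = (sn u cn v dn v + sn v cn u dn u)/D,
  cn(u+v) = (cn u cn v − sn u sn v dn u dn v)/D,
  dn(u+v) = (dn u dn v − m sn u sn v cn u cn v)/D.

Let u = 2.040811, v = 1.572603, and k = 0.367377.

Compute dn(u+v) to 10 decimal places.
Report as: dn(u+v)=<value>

dn(u+v)=0.9917718062

sn u = 0.9267432376257172, cn u = -0.3756953173982922, dn u = 0.9402574978622217
sn v = 0.9986611726306028, cn v = 0.05172873746834854, dn v = 0.9302662467945488
m = k² = 0.134965860129
D = 1 − m·sn²u·sn²v = 0.8843943371039271
dn(u+v) = (dn u·dn v − m·sn u·sn v·cn u·cn v)/D = 0.8771173691167567/0.8843943371039271 = 0.991771806215992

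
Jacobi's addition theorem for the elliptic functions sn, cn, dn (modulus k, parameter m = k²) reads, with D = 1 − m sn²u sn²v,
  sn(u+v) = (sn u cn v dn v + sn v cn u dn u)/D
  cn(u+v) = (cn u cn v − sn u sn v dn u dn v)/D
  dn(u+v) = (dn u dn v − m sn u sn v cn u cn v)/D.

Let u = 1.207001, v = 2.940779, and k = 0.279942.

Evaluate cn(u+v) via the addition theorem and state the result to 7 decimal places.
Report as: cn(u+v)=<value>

sn u = 0.9283197479166337, cn u = 0.3717827936147632, dn u = 0.9656420803657954
sn v = 0.2619029564792092, cn v = -0.9650942137363841, dn v = 0.9973086403114235
m = k² = 0.078367523364
D = 1 − m·sn²u·sn²v = 0.9953675354734509
cn(u+v) = (cn u·cn v − sn u·sn v·dn u·dn v)/D = -0.5929498118389569/0.9953675354734509 = -0.5957094145700841

cn(u+v)=-0.5957094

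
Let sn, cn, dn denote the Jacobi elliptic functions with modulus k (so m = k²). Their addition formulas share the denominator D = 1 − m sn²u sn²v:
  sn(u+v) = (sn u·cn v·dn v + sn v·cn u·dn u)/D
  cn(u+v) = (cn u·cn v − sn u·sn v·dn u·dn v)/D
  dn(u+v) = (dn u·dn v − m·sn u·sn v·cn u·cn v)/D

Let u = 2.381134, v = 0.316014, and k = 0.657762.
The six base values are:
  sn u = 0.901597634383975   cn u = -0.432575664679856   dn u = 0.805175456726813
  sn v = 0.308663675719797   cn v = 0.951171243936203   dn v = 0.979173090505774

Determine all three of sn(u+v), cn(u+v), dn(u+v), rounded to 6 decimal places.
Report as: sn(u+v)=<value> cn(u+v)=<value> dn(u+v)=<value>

sn(u+v)=0.757590 cn(u+v)=-0.652730 dn(u+v)=0.866997

m = k² = 0.432650848644
D = 1 − m·sn²u·sn²v = 0.9664931088867313
sn(u+v) = (sn u·cn v·dn v + sn v·cn u·dn u)/D = 0.7322057879135016/0.9664931088867313 = 0.7575902830356475
cn(u+v) = (cn u·cn v − sn u·sn v·dn u·dn v)/D = -0.6308594246514094/0.9664931088867313 = -0.6527303907816515
dn(u+v) = (dn u·dn v − m·sn u·sn v·cn u·cn v)/D = 0.8379462134539183/0.9664931088867313 = 0.8669965732286684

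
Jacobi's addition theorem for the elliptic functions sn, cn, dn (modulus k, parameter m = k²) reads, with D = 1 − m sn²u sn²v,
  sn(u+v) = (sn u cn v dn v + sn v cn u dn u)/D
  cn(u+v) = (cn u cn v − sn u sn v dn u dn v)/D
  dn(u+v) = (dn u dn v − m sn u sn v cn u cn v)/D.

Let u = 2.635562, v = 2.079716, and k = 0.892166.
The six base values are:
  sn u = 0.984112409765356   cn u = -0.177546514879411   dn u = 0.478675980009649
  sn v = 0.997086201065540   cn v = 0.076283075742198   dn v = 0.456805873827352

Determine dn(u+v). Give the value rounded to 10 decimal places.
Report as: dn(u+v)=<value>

m = k² = 0.795960171556
D = 1 − m·sn²u·sn²v = 0.2336164653107412
dn(u+v) = (dn u·dn v − m·sn u·sn v·cn u·cn v)/D = 0.2292401341665999/0.2336164653107412 = 0.9812670261134199

dn(u+v)=0.9812670261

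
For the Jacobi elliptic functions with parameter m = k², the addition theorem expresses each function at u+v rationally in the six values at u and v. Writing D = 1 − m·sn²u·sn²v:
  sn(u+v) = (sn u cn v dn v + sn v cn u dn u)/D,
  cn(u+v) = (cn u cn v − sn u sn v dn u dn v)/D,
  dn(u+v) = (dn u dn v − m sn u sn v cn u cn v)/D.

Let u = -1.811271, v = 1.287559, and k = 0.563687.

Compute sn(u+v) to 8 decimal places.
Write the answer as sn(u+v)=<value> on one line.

sn(u+v)=-0.49387112

sn u = -0.9974255903698718, cn u = -0.07170907665918358, dn u = 0.8269769414047552
sn v = 0.9343375257843944, cn v = 0.3563893768213302, dn v = 0.8500674004221978
m = k² = 0.317743033969
D = 1 − m·sn²u·sn²v = 0.7240409542310795
sn(u+v) = (sn u·cn v·dn v + sn v·cn u·dn u)/D = -0.3575829139127471/0.7240409542310795 = -0.4938711157471676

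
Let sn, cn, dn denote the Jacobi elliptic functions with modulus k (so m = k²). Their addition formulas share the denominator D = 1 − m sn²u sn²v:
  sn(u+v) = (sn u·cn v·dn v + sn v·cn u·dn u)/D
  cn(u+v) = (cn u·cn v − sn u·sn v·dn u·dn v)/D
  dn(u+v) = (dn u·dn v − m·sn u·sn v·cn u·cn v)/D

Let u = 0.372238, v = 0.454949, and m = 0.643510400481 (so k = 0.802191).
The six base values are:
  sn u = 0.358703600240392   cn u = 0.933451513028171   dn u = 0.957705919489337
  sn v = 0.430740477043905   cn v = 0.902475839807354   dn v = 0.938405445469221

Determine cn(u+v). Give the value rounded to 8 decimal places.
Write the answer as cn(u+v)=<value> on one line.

cn(u+v)=0.71453537

m = k² = 0.643510400481
D = 1 − m·sn²u·sn²v = 0.9846376232700914
cn(u+v) = (cn u·cn v − sn u·sn v·dn u·dn v)/D = 0.7035584131906763/0.9846376232700914 = 0.7145353748052815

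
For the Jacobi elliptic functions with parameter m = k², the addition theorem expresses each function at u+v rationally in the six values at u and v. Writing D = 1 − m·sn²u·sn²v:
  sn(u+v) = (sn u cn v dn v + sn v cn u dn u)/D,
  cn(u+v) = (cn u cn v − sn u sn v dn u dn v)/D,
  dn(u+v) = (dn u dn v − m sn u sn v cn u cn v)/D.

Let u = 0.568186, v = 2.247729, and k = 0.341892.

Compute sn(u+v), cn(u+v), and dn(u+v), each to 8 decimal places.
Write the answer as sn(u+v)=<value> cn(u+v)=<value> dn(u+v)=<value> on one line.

sn(u+v)=0.41015669 cn(u+v)=-0.91201507 dn(u+v)=0.99011906

sn u = 0.5352814304843404, cn u = 0.8446737773712632, dn u = 0.9831113422784748
sn v = 0.8286273125595233, cn v = -0.5598006581635842, dn v = 0.959031029504782
m = k² = 0.116890139664
D = 1 − m·sn²u·sn²v = 0.9770035541191851
sn(u+v) = (sn u·cn v·dn v + sn v·cn u·dn u)/D = 0.4007245485112415/0.9770035541191851 = 0.4101566947445894
cn(u+v) = (cn u·cn v − sn u·sn v·dn u·dn v)/D = -0.8910419636481669/0.9770035541191851 = -0.9120150688207919
dn(u+v) = (dn u·dn v − m·sn u·sn v·cn u·cn v)/D = 0.9673498369204707/0.9770035541191851 = 0.9901190562122185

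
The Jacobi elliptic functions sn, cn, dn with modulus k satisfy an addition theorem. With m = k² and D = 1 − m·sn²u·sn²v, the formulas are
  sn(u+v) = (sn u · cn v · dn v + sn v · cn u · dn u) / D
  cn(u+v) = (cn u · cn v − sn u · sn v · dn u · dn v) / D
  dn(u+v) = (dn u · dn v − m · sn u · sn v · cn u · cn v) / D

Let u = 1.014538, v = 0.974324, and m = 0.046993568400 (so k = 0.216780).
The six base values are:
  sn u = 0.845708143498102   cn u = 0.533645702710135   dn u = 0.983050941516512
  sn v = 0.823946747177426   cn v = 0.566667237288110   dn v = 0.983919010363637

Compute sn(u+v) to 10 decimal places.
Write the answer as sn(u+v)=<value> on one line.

sn(u+v)=0.9248755545

m = k² = 0.0469935684
D = 1 − m·sn²u·sn²v = 0.9771819915803803
sn(u+v) = (sn u·cn v·dn v + sn v·cn u·dn u)/D = 0.9037717363570119/0.9771819915803803 = 0.9248755545477837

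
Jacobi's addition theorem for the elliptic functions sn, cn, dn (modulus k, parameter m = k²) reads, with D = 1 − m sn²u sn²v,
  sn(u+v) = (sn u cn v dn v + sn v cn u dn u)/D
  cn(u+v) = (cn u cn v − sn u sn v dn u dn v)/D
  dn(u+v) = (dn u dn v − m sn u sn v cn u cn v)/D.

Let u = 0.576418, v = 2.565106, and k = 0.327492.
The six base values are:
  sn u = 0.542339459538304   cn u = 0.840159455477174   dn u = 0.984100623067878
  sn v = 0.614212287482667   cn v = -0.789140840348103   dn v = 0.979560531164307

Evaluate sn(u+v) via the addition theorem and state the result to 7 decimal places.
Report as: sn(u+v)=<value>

m = k² = 0.107251010064
D = 1 − m·sn²u·sn²v = 0.9880990727691891
sn(u+v) = (sn u·cn v·dn v + sn v·cn u·dn u)/D = 0.08859711830418885/0.9880990727691891 = 0.08966420548892097

sn(u+v)=0.0896642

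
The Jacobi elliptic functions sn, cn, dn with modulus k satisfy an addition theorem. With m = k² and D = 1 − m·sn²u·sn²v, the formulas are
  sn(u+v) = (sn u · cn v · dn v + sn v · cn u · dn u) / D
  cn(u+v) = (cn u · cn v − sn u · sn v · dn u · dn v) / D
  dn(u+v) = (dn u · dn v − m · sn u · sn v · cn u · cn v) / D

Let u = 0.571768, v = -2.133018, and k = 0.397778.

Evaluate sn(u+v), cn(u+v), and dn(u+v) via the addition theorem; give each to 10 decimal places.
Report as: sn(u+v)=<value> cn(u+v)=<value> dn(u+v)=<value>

sn(u+v)=-0.9974458663 cn(u+v)=0.0714264928 dn(u+v)=0.9179215098

sn u = 0.5372387703641383, cn u = 0.8434302007976882, dn u = 0.9768989488351109
sn v = -0.897859751081699, cn v = -0.4402815773882771, dn v = 0.9340474798482717
m = k² = 0.158227337284
D = 1 − m·sn²u·sn²v = 0.9631842866658682
sn(u+v) = (sn u·cn v·dn v + sn v·cn u·dn u)/D = -0.9607241851831859/0.9631842866658682 = -0.9974458662617948
cn(u+v) = (cn u·cn v − sn u·sn v·dn u·dn v)/D = 0.06879687554054336/0.9631842866658682 = 0.07142649282484529
dn(u+v) = (dn u·dn v − m·sn u·sn v·cn u·cn v)/D = 0.8841275745856385/0.9631842866658682 = 0.9179215097518978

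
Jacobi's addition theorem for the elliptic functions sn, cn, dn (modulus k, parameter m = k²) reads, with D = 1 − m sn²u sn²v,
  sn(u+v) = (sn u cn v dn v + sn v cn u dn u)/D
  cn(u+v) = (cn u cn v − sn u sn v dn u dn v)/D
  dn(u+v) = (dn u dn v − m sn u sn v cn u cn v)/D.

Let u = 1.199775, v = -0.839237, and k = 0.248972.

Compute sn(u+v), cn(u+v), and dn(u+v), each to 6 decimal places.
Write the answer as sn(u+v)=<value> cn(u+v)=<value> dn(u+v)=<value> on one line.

sn u = 0.9270319428490123, cn u = 0.3749823688356369, dn u = 0.9730000274499119
sn v = -0.7405848831167385, cn v = 0.6719628195807911, dn v = 0.9828541137062217
m = k² = 0.061987056784
D = 1 − m·sn²u·sn²v = 0.9707826986577158
sn(u+v) = (sn u·cn v·dn v + sn v·cn u·dn u)/D = 0.3420420820694632/0.9707826986577158 = 0.3523364008674637
cn(u+v) = (cn u·cn v − sn u·sn v·dn u·dn v)/D = 0.9085297254942978/0.9707826986577158 = 0.9358734212615304
dn(u+v) = (dn u·dn v − m·sn u·sn v·cn u·cn v)/D = 0.9670403350170345/0.9707826986577158 = 0.9961450037728774

sn(u+v)=0.352336 cn(u+v)=0.935873 dn(u+v)=0.996145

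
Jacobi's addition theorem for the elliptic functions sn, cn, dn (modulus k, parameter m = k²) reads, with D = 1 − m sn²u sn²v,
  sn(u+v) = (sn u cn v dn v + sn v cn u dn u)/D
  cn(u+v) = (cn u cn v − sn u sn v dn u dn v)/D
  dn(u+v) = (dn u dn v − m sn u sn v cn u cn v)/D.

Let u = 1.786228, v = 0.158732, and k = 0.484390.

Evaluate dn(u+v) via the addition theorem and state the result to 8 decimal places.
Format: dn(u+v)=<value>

sn u = 0.9954768601284822, cn u = -0.09500432068457901, dn u = 0.8760616926980197
sn v = 0.1579126612313293, cn v = 0.9874530831502018, dn v = 0.9970702477190636
m = k² = 0.2346336721
D = 1 − m·sn²u·sn²v = 0.99420188825291
dn(u+v) = (dn u·dn v − m·sn u·sn v·cn u·cn v)/D = 0.8769552257282738/0.99420188825291 = 0.8820695636268894

dn(u+v)=0.88206956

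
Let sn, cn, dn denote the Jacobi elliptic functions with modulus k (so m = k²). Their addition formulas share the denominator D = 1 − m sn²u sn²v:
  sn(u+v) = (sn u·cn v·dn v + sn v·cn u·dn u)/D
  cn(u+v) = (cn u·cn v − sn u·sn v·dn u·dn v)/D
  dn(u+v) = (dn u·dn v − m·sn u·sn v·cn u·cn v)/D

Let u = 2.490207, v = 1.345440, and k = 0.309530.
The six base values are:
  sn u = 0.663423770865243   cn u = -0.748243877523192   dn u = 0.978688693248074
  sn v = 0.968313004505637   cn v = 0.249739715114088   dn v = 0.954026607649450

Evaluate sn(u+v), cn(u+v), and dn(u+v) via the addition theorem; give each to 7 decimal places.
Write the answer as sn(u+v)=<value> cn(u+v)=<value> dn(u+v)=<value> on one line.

sn(u+v)=-0.5737109 cn(u+v)=-0.8190579 dn(u+v)=0.9841062

m = k² = 0.0958088209
D = 1 − m·sn²u·sn²v = 0.9604616008512134
sn(u+v) = (sn u·cn v·dn v + sn v·cn u·dn u)/D = -0.5510272630595071/0.9604616008512134 = -0.573710872533745
cn(u+v) = (cn u·cn v − sn u·sn v·dn u·dn v)/D = -0.7866736566549208/0.9604616008512134 = -0.8190578946183041
dn(u+v) = (dn u·dn v − m·sn u·sn v·cn u·cn v)/D = 0.9451962517565202/0.9604616008512134 = 0.9841062369581833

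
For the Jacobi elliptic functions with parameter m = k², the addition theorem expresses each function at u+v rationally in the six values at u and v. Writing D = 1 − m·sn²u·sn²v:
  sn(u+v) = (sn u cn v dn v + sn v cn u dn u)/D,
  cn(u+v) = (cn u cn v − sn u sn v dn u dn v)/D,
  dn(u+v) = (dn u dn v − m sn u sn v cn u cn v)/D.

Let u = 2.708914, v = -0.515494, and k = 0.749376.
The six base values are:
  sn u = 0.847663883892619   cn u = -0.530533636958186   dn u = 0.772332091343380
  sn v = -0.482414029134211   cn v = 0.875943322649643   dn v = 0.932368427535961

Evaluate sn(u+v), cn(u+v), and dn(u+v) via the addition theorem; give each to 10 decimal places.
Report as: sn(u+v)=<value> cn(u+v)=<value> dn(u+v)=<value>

sn(u+v)=0.9821890076 cn(u+v)=-0.1878955916 dn(u+v)=0.6769501480

m = k² = 0.561564389376
D = 1 − m·sn²u·sn²v = 0.9060954193538594
sn(u+v) = (sn u·cn v·dn v + sn v·cn u·dn u)/D = 0.8899569607300535/0.9060954193538594 = 0.982189007604393
cn(u+v) = (cn u·cn v − sn u·sn v·dn u·dn v)/D = -0.170251334861646/0.9060954193538594 = -0.1878955915956986
dn(u+v) = (dn u·dn v − m·sn u·sn v·cn u·cn v)/D = 0.6133814282329421/0.9060954193538594 = 0.6769501479991446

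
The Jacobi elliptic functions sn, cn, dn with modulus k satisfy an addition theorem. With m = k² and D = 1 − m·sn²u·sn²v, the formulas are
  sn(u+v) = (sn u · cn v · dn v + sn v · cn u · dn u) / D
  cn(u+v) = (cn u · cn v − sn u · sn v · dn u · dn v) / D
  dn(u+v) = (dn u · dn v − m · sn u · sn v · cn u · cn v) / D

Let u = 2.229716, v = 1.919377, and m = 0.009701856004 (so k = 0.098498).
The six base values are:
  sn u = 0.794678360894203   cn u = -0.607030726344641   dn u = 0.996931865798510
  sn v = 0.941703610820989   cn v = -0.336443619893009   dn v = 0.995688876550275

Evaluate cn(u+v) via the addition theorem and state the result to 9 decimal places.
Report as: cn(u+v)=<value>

m = k² = 0.009701856004
D = 1 − m·sn²u·sn²v = 0.9945666701597768
cn(u+v) = (cn u·cn v − sn u·sn v·dn u·dn v)/D = -0.5386074870629828/0.9945666701597768 = -0.5415499063290103

cn(u+v)=-0.541549906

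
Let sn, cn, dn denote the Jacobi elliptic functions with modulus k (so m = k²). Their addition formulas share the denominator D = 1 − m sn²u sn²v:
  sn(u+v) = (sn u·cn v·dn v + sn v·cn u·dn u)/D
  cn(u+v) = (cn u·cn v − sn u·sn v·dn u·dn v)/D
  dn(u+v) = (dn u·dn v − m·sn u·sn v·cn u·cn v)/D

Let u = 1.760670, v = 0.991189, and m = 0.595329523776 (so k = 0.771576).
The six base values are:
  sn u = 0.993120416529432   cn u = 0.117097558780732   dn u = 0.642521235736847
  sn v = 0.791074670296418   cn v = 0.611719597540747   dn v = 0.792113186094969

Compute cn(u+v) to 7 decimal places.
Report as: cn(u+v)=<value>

cn(u+v)=-0.5188767

m = k² = 0.595329523776
D = 1 − m·sn²u·sn²v = 0.6325517368089075
cn(u+v) = (cn u·cn v − sn u·sn v·dn u·dn v)/D = -0.3282163826413652/0.6325517368089075 = -0.5188767393117106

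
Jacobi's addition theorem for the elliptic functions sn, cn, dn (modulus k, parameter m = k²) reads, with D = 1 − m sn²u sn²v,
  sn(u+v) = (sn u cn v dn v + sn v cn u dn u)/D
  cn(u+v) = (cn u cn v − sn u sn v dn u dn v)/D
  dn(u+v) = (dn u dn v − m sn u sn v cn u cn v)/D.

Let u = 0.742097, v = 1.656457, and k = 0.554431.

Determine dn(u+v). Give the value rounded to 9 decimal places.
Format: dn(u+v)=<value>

dn(u+v)=0.885775131

sn u = 0.6619661359715614, cn u = 0.7495337449554091, dn u = 0.9302152022443417
sn v = 0.9986779199142728, cn v = 0.05140439938080521, dn v = 0.8327175554859905
m = k² = 0.307393733761
D = 1 − m·sn²u·sn²v = 0.8656562545678763
dn(u+v) = (dn u·dn v − m·sn u·sn v·cn u·cn v)/D = 0.766776782626785/0.8656562545678763 = 0.8857751313880929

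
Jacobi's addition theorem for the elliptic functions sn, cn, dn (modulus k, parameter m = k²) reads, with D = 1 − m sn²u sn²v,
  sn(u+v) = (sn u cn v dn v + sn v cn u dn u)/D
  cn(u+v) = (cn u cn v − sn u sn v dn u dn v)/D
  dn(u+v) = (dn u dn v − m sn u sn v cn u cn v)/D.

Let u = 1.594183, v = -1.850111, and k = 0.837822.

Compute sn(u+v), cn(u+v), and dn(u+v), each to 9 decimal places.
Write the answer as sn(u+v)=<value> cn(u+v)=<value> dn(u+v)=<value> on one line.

sn u = 0.9633784281101689, cn u = 0.2681454908291023, dn u = 0.5903605671849588
sn v = -0.9921597898116594, cn v = 0.1249758035816687, dn v = 0.5558938317737077
m = k² = 0.701945703684
D = 1 − m·sn²u·sn²v = 0.3587009463427213
sn(u+v) = (sn u·cn v·dn v + sn v·cn u·dn u)/D = -0.09013234131687608/0.3587009463427213 = -0.2512743337754092
cn(u+v) = (cn u·cn v − sn u·sn v·dn u·dn v)/D = 0.3471923529628813/0.3587009463427213 = 0.9679159101831751
dn(u+v) = (dn u·dn v − m·sn u·sn v·cn u·cn v)/D = 0.3506620524920038/0.3587009463427213 = 0.9775888691326821

sn(u+v)=-0.251274334 cn(u+v)=0.967915910 dn(u+v)=0.977588869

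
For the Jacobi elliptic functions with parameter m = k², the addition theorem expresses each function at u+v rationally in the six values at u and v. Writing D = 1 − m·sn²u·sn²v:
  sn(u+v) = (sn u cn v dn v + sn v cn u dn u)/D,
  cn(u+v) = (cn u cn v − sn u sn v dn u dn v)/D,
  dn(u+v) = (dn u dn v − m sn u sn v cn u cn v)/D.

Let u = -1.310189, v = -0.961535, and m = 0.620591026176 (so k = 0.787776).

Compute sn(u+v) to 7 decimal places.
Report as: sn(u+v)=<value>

sn(u+v)=-0.9827451

sn u = -0.9106082154800805, cn u = 0.4132707077693546, dn u = 0.6967075262012186
sn v = -0.7744842994807179, cn v = 0.6325931313710746, dn v = 0.7923089110227883
m = k² = 0.620591026176
D = 1 − m·sn²u·sn²v = 0.6913304023484031
sn(u+v) = (sn u·cn v·dn v + sn v·cn u·dn u)/D = -0.6794015370822807/0.6913304023484031 = -0.9827450590548299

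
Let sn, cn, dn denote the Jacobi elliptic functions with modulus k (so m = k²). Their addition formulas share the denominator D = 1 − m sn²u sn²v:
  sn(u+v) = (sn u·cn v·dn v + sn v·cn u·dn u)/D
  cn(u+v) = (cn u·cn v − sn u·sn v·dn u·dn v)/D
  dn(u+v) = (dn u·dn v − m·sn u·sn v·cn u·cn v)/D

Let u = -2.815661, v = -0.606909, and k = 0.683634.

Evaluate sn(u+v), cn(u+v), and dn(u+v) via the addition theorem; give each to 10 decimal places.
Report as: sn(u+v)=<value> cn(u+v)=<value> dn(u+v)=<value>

sn u = -0.7169535487907238, cn u = -0.6971209427899776, dn u = 0.8716471970729066
sn v = -0.5570531208857601, cn v = 0.8304768633209686, dn v = 0.9246490049696301
m = k² = 0.467355445956
D = 1 − m·sn²u·sn²v = 0.9254543048939588
sn(u+v) = (sn u·cn v·dn v + sn v·cn u·dn u)/D = -0.2120586302847438/0.9254543048939588 = -0.2291400333472348
cn(u+v) = (cn u·cn v − sn u·sn v·dn u·dn v)/D = -0.9008311760638165/0.9254543048939588 = -0.9733934688077726
dn(u+v) = (dn u·dn v − m·sn u·sn v·cn u·cn v)/D = 0.9140291174659791/0.9254543048939588 = 0.9876545093933203

sn(u+v)=-0.2291400333 cn(u+v)=-0.9733934688 dn(u+v)=0.9876545094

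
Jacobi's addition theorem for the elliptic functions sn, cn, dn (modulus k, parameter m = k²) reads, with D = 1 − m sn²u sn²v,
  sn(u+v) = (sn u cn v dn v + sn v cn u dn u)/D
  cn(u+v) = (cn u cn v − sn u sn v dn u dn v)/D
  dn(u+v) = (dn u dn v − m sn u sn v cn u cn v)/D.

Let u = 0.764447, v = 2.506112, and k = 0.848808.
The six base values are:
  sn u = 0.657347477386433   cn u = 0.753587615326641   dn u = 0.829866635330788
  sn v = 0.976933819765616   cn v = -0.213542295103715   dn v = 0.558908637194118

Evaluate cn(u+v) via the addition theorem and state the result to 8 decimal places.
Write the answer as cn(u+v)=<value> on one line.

m = k² = 0.720475020864
D = 1 − m·sn²u·sn²v = 0.7028749838656263
cn(u+v) = (cn u·cn v − sn u·sn v·dn u·dn v)/D = -0.4587808298117548/0.7028749838656263 = -0.6527203846245626

cn(u+v)=-0.65272038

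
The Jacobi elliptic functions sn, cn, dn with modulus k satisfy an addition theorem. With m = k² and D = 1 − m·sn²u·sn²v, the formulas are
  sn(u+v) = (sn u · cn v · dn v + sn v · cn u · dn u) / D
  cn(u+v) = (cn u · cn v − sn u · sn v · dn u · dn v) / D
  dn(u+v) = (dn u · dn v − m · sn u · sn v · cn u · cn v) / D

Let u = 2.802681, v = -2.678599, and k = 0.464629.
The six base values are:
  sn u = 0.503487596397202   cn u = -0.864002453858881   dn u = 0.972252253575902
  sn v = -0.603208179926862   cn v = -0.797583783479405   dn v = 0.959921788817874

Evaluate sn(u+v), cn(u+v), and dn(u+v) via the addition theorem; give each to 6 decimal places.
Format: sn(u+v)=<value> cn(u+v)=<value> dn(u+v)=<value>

m = k² = 0.215880107641
D = 1 − m·sn²u·sn²v = 0.9800875534776666
sn(u+v) = (sn u·cn v·dn v + sn v·cn u·dn u)/D = 0.1212327689058996/0.9800875534776666 = 0.123695856024012
cn(u+v) = (cn u·cn v − sn u·sn v·dn u·dn v)/D = 0.9725606552936669/0.9800875534776666 = 0.9923201777664742
dn(u+v) = (dn u·dn v − m·sn u·sn v·cn u·cn v)/D = 0.9784675465167376/0.9800875534776666 = 0.998347079344921

sn(u+v)=0.123696 cn(u+v)=0.992320 dn(u+v)=0.998347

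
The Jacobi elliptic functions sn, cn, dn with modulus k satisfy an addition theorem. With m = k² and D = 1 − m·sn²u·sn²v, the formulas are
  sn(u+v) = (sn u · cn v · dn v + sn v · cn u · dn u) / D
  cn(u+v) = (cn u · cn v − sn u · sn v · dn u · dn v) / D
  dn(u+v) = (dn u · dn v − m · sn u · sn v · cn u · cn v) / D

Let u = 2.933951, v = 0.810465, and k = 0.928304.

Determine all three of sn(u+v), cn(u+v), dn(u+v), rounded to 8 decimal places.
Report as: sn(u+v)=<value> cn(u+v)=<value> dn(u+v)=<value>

sn(u+v)=0.81776114 cn(u+v)=-0.57555775 dn(u+v)=0.65093796

sn u = 0.9809354335293917, cn u = -0.194333927162769, dn u = 0.4132749576807051
sn v = 0.6775390118159103, cn v = 0.7354868370457216, dn v = 0.7774359025924337
m = k² = 0.861748316416
D = 1 − m·sn²u·sn²v = 0.6193464351693956
sn(u+v) = (sn u·cn v·dn v + sn v·cn u·dn u)/D = 0.506477445942092/0.6193464351693956 = 0.8177611384871649
cn(u+v) = (cn u·cn v − sn u·sn v·dn u·dn v)/D = -0.3564696389722604/0.6193464351693956 = -0.5755577472158428
dn(u+v) = (dn u·dn v − m·sn u·sn v·cn u·cn v)/D = 0.4031561023722896/0.6193464351693956 = 0.6509379556887634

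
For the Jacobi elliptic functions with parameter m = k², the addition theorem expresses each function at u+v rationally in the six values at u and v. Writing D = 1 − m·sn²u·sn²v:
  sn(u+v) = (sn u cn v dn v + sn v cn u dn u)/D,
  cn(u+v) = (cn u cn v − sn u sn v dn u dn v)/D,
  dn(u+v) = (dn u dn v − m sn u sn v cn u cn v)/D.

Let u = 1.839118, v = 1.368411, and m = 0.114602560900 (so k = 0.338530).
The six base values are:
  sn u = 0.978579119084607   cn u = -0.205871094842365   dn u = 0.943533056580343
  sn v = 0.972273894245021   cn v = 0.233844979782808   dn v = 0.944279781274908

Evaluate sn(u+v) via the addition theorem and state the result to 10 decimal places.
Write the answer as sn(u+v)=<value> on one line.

m = k² = 0.1146025609
D = 1 − m·sn²u·sn²v = 0.8962558870717214
sn(u+v) = (sn u·cn v·dn v + sn v·cn u·dn u)/D = 0.02722453953695782/0.8962558870717214 = 0.03037585574573662

sn(u+v)=0.0303758557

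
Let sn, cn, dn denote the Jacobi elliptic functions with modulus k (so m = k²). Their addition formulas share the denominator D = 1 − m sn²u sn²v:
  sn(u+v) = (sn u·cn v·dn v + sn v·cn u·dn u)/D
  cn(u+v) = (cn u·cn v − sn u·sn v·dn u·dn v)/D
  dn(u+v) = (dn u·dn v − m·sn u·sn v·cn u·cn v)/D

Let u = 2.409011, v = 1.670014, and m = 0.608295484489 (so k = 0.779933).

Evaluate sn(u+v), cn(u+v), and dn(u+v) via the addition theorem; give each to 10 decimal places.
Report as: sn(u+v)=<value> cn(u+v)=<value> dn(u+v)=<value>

sn(u+v)=-0.1606341920 cn(u+v)=-0.9870140102 dn(u+v)=0.9921209314

sn u = 0.9589236363150527, cn u = -0.2836643433995829, dn u = 0.6638157058354125
sn v = 0.9834555880006833, cn v = 0.1811494036154418, dn v = 0.6416118737800408
m = k² = 0.608295484489
D = 1 − m·sn²u·sn²v = 0.4590063787209175
sn(u+v) = (sn u·cn v·dn v + sn v·cn u·dn u)/D = -0.07373211877298346/0.4590063787209175 = -0.1606341920093744
cn(u+v) = (cn u·cn v − sn u·sn v·dn u·dn v)/D = -0.4530457265748535/0.4590063787209175 = -0.9870140102133786
dn(u+v) = (dn u·dn v − m·sn u·sn v·cn u·cn v)/D = 0.4553898359879863/0.4590063787209175 = 0.9921209314279921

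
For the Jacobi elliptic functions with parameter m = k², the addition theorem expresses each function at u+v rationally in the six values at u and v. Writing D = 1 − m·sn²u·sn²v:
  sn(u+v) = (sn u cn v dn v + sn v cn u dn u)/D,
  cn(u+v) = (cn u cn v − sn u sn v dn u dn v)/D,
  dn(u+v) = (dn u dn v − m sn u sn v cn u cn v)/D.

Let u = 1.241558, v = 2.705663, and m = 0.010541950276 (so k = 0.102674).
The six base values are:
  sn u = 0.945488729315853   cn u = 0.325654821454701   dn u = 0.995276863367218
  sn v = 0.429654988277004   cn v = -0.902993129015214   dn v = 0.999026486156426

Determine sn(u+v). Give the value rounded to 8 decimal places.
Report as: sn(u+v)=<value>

m = k² = 0.010541950276
D = 1 − m·sn²u·sn²v = 0.9982603038897658
sn(u+v) = (sn u·cn v·dn v + sn v·cn u·dn u)/D = -0.7136803084806067/0.9982603038897658 = -0.7149240590853103

sn(u+v)=-0.71492406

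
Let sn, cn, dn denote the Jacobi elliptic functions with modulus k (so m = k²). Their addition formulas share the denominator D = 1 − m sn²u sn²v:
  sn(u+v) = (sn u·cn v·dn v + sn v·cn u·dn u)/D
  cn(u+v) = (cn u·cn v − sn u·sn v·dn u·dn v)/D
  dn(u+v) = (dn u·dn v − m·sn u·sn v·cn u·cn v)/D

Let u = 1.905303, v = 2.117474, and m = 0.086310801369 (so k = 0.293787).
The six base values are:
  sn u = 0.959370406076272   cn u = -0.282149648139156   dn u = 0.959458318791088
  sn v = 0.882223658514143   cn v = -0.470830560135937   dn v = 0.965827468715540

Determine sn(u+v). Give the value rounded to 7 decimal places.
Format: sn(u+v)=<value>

sn(u+v)=-0.7195841

m = k² = 0.086310801369
D = 1 − m·sn²u·sn²v = 0.9381705783570493
sn(u+v) = (sn u·cn v·dn v + sn v·cn u·dn u)/D = -0.6750926385808836/0.9381705783570493 = -0.7195841077889319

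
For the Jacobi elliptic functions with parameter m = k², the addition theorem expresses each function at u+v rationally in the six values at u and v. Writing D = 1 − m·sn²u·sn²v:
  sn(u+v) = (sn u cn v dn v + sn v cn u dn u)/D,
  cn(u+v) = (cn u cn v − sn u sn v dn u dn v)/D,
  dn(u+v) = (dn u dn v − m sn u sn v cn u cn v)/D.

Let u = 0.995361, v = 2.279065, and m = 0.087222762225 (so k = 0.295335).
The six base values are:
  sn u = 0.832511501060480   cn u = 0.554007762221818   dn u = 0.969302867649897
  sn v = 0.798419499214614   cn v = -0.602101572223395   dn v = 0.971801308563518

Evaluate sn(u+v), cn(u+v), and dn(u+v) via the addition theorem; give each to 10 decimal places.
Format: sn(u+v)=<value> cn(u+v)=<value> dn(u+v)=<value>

m = k² = 0.087222762225
D = 1 − m·sn²u·sn²v = 0.9614634714710928
sn(u+v) = (sn u·cn v·dn v + sn v·cn u·dn u)/D = -0.05836938766749716/0.9614634714710928 = -0.0607088978411096
cn(u+v) = (cn u·cn v − sn u·sn v·dn u·dn v)/D = -0.9596900653630662/0.9614634714710928 = -0.9981555137967819
dn(u+v) = (dn u·dn v − m·sn u·sn v·cn u·cn v)/D = 0.9613089203239206/0.9614634714710928 = 0.9998392542704345

sn(u+v)=-0.0607088978 cn(u+v)=-0.9981555138 dn(u+v)=0.9998392543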